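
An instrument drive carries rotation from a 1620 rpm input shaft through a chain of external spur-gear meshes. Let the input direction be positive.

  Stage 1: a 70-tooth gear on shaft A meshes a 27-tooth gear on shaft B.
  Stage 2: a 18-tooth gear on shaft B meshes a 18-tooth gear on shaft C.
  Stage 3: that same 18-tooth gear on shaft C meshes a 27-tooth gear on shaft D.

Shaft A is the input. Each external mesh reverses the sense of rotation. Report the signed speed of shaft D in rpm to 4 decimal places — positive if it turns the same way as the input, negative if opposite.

Stage 1 [70T→27T]: ω = 1620.0000×70/27 = 4200.0000 rpm, dir flips to −; running = −4200.0000
Stage 2 [18T→18T]: ω = 4200.0000×18/18 = 4200.0000 rpm, dir flips to +; running = +4200.0000
Stage 3 [18T→27T]: ω = 4200.0000×18/27 = 2800.0000 rpm, dir flips to −; running = −2800.0000

-2800.0000 rpm (opposite to input, |ω| = 2800.0000 rpm)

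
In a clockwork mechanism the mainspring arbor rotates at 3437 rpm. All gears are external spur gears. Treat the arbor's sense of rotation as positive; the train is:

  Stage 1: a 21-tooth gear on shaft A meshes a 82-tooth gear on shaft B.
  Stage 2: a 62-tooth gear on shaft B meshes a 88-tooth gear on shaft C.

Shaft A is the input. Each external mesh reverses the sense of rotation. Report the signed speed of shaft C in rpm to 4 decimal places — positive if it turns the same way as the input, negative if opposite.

Stage 1 [21T→82T]: ω = 3437.0000×21/82 = 880.2073 rpm, dir flips to −; running = −880.2073
Stage 2 [62T→88T]: ω = 880.2073×62/88 = 620.1461 rpm, dir flips to +; running = +620.1461

+620.1461 rpm (same as input, |ω| = 620.1461 rpm)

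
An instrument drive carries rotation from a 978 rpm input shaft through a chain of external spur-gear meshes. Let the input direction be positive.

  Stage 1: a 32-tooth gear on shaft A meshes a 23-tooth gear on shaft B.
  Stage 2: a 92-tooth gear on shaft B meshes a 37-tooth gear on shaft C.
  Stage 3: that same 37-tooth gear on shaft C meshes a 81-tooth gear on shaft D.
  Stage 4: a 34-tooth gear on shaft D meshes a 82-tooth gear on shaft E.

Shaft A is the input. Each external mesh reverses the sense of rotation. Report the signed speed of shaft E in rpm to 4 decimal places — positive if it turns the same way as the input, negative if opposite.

+640.8094 rpm (same as input, |ω| = 640.8094 rpm)

Stage 1 [32T→23T]: ω = 978.0000×32/23 = 1360.6957 rpm, dir flips to −; running = −1360.6957
Stage 2 [92T→37T]: ω = 1360.6957×92/37 = 3383.3514 rpm, dir flips to +; running = +3383.3514
Stage 3 [37T→81T]: ω = 3383.3514×37/81 = 1545.4815 rpm, dir flips to −; running = −1545.4815
Stage 4 [34T→82T]: ω = 1545.4815×34/82 = 640.8094 rpm, dir flips to +; running = +640.8094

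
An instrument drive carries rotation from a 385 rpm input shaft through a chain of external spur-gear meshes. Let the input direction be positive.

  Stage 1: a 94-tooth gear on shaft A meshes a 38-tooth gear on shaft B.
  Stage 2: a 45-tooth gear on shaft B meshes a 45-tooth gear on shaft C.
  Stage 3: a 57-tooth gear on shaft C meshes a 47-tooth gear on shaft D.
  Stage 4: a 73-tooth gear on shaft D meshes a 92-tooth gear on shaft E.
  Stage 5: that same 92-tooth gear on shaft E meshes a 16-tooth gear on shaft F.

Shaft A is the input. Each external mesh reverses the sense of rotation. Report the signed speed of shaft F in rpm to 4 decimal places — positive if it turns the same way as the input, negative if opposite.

-5269.6875 rpm (opposite to input, |ω| = 5269.6875 rpm)

Stage 1 [94T→38T]: ω = 385.0000×94/38 = 952.3684 rpm, dir flips to −; running = −952.3684
Stage 2 [45T→45T]: ω = 952.3684×45/45 = 952.3684 rpm, dir flips to +; running = +952.3684
Stage 3 [57T→47T]: ω = 952.3684×57/47 = 1155.0000 rpm, dir flips to −; running = −1155.0000
Stage 4 [73T→92T]: ω = 1155.0000×73/92 = 916.4674 rpm, dir flips to +; running = +916.4674
Stage 5 [92T→16T]: ω = 916.4674×92/16 = 5269.6875 rpm, dir flips to −; running = −5269.6875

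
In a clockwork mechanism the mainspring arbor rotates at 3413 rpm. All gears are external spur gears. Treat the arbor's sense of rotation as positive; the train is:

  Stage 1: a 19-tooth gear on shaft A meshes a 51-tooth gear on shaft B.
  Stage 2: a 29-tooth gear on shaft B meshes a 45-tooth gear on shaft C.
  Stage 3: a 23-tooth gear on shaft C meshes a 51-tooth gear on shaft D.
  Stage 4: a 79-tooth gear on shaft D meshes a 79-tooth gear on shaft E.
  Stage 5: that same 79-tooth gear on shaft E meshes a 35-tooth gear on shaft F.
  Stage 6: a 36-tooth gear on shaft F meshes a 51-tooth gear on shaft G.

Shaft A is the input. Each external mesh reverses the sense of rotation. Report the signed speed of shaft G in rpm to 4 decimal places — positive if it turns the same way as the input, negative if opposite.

+588.7816 rpm (same as input, |ω| = 588.7816 rpm)

Stage 1 [19T→51T]: ω = 3413.0000×19/51 = 1271.5098 rpm, dir flips to −; running = −1271.5098
Stage 2 [29T→45T]: ω = 1271.5098×29/45 = 819.4174 rpm, dir flips to +; running = +819.4174
Stage 3 [23T→51T]: ω = 819.4174×23/51 = 369.5412 rpm, dir flips to −; running = −369.5412
Stage 4 [79T→79T]: ω = 369.5412×79/79 = 369.5412 rpm, dir flips to +; running = +369.5412
Stage 5 [79T→35T]: ω = 369.5412×79/35 = 834.1073 rpm, dir flips to −; running = −834.1073
Stage 6 [36T→51T]: ω = 834.1073×36/51 = 588.7816 rpm, dir flips to +; running = +588.7816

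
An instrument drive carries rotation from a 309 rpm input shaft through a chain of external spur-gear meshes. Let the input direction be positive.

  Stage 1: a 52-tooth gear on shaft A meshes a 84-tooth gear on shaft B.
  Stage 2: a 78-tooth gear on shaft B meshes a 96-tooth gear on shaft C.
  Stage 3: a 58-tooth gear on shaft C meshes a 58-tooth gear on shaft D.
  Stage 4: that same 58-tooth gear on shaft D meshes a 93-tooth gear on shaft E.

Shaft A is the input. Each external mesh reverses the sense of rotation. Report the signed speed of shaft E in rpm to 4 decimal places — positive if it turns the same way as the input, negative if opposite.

+96.9284 rpm (same as input, |ω| = 96.9284 rpm)

Stage 1 [52T→84T]: ω = 309.0000×52/84 = 191.2857 rpm, dir flips to −; running = −191.2857
Stage 2 [78T→96T]: ω = 191.2857×78/96 = 155.4196 rpm, dir flips to +; running = +155.4196
Stage 3 [58T→58T]: ω = 155.4196×58/58 = 155.4196 rpm, dir flips to −; running = −155.4196
Stage 4 [58T→93T]: ω = 155.4196×58/93 = 96.9284 rpm, dir flips to +; running = +96.9284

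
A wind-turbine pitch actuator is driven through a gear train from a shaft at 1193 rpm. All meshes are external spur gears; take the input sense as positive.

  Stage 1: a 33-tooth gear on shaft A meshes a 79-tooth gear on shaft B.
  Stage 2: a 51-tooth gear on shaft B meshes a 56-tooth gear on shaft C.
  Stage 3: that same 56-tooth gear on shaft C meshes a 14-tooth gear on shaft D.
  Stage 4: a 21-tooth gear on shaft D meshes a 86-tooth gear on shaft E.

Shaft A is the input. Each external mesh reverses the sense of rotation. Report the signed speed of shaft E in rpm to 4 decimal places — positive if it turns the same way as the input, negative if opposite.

Stage 1 [33T→79T]: ω = 1193.0000×33/79 = 498.3418 rpm, dir flips to −; running = −498.3418
Stage 2 [51T→56T]: ω = 498.3418×51/56 = 453.8470 rpm, dir flips to +; running = +453.8470
Stage 3 [56T→14T]: ω = 453.8470×56/14 = 1815.3879 rpm, dir flips to −; running = −1815.3879
Stage 4 [21T→86T]: ω = 1815.3879×21/86 = 443.2924 rpm, dir flips to +; running = +443.2924

+443.2924 rpm (same as input, |ω| = 443.2924 rpm)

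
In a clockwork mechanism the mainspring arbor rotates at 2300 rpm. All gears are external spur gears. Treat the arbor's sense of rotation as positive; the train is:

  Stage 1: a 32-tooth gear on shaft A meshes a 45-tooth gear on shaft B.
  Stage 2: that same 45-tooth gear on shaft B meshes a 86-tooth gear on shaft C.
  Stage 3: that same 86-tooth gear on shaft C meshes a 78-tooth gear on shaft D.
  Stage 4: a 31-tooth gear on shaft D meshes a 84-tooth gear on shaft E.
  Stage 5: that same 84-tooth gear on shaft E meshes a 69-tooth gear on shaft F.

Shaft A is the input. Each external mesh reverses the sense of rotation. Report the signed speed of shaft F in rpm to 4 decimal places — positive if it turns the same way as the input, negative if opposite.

-423.9316 rpm (opposite to input, |ω| = 423.9316 rpm)

Stage 1 [32T→45T]: ω = 2300.0000×32/45 = 1635.5556 rpm, dir flips to −; running = −1635.5556
Stage 2 [45T→86T]: ω = 1635.5556×45/86 = 855.8140 rpm, dir flips to +; running = +855.8140
Stage 3 [86T→78T]: ω = 855.8140×86/78 = 943.5897 rpm, dir flips to −; running = −943.5897
Stage 4 [31T→84T]: ω = 943.5897×31/84 = 348.2295 rpm, dir flips to +; running = +348.2295
Stage 5 [84T→69T]: ω = 348.2295×84/69 = 423.9316 rpm, dir flips to −; running = −423.9316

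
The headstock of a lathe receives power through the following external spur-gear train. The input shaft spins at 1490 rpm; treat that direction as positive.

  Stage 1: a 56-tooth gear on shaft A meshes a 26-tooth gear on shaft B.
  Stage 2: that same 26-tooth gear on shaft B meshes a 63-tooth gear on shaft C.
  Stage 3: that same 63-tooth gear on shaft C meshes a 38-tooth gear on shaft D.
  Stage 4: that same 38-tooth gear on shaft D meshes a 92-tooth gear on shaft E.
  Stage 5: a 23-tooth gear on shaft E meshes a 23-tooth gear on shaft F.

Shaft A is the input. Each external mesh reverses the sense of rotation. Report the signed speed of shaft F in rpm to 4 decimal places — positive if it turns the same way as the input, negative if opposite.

-906.9565 rpm (opposite to input, |ω| = 906.9565 rpm)

Stage 1 [56T→26T]: ω = 1490.0000×56/26 = 3209.2308 rpm, dir flips to −; running = −3209.2308
Stage 2 [26T→63T]: ω = 3209.2308×26/63 = 1324.4444 rpm, dir flips to +; running = +1324.4444
Stage 3 [63T→38T]: ω = 1324.4444×63/38 = 2195.7895 rpm, dir flips to −; running = −2195.7895
Stage 4 [38T→92T]: ω = 2195.7895×38/92 = 906.9565 rpm, dir flips to +; running = +906.9565
Stage 5 [23T→23T]: ω = 906.9565×23/23 = 906.9565 rpm, dir flips to −; running = −906.9565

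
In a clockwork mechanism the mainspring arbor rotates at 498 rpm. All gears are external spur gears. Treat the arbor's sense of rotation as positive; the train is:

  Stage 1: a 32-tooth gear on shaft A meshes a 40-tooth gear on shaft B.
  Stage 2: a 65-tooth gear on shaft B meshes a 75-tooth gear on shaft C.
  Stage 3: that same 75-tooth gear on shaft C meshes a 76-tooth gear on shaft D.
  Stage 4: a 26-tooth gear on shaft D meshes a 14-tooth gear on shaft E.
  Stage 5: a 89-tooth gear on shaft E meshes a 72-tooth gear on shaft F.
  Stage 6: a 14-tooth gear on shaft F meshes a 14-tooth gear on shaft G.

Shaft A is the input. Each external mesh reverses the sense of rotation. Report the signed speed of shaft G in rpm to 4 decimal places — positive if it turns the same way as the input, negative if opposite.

Stage 1 [32T→40T]: ω = 498.0000×32/40 = 398.4000 rpm, dir flips to −; running = −398.4000
Stage 2 [65T→75T]: ω = 398.4000×65/75 = 345.2800 rpm, dir flips to +; running = +345.2800
Stage 3 [75T→76T]: ω = 345.2800×75/76 = 340.7368 rpm, dir flips to −; running = −340.7368
Stage 4 [26T→14T]: ω = 340.7368×26/14 = 632.7970 rpm, dir flips to +; running = +632.7970
Stage 5 [89T→72T]: ω = 632.7970×89/72 = 782.2074 rpm, dir flips to −; running = −782.2074
Stage 6 [14T→14T]: ω = 782.2074×14/14 = 782.2074 rpm, dir flips to +; running = +782.2074

+782.2074 rpm (same as input, |ω| = 782.2074 rpm)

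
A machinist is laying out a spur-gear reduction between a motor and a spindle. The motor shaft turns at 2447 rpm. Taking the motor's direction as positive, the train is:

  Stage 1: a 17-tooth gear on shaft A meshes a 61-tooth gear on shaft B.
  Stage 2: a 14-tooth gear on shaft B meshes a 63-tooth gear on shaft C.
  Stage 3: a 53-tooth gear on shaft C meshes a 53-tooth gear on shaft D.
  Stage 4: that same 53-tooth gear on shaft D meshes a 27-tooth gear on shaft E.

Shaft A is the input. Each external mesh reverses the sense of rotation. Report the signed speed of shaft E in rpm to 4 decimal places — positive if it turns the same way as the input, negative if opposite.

+297.4765 rpm (same as input, |ω| = 297.4765 rpm)

Stage 1 [17T→61T]: ω = 2447.0000×17/61 = 681.9508 rpm, dir flips to −; running = −681.9508
Stage 2 [14T→63T]: ω = 681.9508×14/63 = 151.5446 rpm, dir flips to +; running = +151.5446
Stage 3 [53T→53T]: ω = 151.5446×53/53 = 151.5446 rpm, dir flips to −; running = −151.5446
Stage 4 [53T→27T]: ω = 151.5446×53/27 = 297.4765 rpm, dir flips to +; running = +297.4765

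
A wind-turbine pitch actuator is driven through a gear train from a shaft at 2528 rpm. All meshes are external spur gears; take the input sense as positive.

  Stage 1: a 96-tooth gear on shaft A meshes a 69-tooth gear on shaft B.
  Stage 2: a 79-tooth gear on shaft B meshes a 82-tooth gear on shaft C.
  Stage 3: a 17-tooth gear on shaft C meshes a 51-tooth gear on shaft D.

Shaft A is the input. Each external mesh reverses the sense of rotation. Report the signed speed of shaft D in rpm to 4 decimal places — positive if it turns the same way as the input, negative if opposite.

Stage 1 [96T→69T]: ω = 2528.0000×96/69 = 3517.2174 rpm, dir flips to −; running = −3517.2174
Stage 2 [79T→82T]: ω = 3517.2174×79/82 = 3388.5387 rpm, dir flips to +; running = +3388.5387
Stage 3 [17T→51T]: ω = 3388.5387×17/51 = 1129.5129 rpm, dir flips to −; running = −1129.5129

-1129.5129 rpm (opposite to input, |ω| = 1129.5129 rpm)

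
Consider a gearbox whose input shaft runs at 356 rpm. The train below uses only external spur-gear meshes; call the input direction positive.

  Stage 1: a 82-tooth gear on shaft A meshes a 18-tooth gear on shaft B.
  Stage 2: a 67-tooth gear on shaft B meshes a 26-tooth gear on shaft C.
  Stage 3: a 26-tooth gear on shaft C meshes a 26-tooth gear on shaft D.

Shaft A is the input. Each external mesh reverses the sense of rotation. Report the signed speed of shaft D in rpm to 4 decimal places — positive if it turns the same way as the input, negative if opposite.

Stage 1 [82T→18T]: ω = 356.0000×82/18 = 1621.7778 rpm, dir flips to −; running = −1621.7778
Stage 2 [67T→26T]: ω = 1621.7778×67/26 = 4179.1966 rpm, dir flips to +; running = +4179.1966
Stage 3 [26T→26T]: ω = 4179.1966×26/26 = 4179.1966 rpm, dir flips to −; running = −4179.1966

-4179.1966 rpm (opposite to input, |ω| = 4179.1966 rpm)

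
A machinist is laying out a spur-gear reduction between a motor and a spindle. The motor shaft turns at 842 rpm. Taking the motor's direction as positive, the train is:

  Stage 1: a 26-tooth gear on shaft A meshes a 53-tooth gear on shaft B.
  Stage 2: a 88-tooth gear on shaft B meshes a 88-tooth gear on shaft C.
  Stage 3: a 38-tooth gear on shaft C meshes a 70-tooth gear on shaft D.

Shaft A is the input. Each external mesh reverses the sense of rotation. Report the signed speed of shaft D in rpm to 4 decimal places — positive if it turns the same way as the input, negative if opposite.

-224.2307 rpm (opposite to input, |ω| = 224.2307 rpm)

Stage 1 [26T→53T]: ω = 842.0000×26/53 = 413.0566 rpm, dir flips to −; running = −413.0566
Stage 2 [88T→88T]: ω = 413.0566×88/88 = 413.0566 rpm, dir flips to +; running = +413.0566
Stage 3 [38T→70T]: ω = 413.0566×38/70 = 224.2307 rpm, dir flips to −; running = −224.2307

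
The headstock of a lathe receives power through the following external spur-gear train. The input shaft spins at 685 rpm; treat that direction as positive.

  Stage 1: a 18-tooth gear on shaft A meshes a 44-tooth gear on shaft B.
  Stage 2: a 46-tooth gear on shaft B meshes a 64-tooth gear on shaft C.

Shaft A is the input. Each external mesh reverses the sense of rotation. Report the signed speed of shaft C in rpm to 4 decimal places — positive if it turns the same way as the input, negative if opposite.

Stage 1 [18T→44T]: ω = 685.0000×18/44 = 280.2273 rpm, dir flips to −; running = −280.2273
Stage 2 [46T→64T]: ω = 280.2273×46/64 = 201.4134 rpm, dir flips to +; running = +201.4134

+201.4134 rpm (same as input, |ω| = 201.4134 rpm)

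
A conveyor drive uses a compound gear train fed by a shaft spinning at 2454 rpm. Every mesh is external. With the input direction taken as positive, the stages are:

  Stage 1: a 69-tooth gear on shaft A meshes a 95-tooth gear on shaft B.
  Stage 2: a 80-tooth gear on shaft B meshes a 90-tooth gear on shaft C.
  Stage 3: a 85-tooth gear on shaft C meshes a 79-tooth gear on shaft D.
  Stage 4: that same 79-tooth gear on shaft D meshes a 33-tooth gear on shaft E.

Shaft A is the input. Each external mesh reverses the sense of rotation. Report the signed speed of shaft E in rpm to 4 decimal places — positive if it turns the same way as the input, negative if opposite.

Stage 1 [69T→95T]: ω = 2454.0000×69/95 = 1782.3789 rpm, dir flips to −; running = −1782.3789
Stage 2 [80T→90T]: ω = 1782.3789×80/90 = 1584.3368 rpm, dir flips to +; running = +1584.3368
Stage 3 [85T→79T]: ω = 1584.3368×85/79 = 1704.6662 rpm, dir flips to −; running = −1704.6662
Stage 4 [79T→33T]: ω = 1704.6662×79/33 = 4080.8676 rpm, dir flips to +; running = +4080.8676

+4080.8676 rpm (same as input, |ω| = 4080.8676 rpm)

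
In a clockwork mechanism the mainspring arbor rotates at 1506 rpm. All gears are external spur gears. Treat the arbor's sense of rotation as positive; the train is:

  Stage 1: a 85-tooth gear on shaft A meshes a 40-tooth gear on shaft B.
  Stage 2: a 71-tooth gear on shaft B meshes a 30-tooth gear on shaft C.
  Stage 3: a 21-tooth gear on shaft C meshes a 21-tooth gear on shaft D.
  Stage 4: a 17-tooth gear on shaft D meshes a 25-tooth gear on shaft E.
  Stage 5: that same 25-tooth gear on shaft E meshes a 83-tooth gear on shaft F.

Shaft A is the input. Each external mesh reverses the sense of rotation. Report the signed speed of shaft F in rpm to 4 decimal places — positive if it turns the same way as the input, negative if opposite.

Stage 1 [85T→40T]: ω = 1506.0000×85/40 = 3200.2500 rpm, dir flips to −; running = −3200.2500
Stage 2 [71T→30T]: ω = 3200.2500×71/30 = 7573.9250 rpm, dir flips to +; running = +7573.9250
Stage 3 [21T→21T]: ω = 7573.9250×21/21 = 7573.9250 rpm, dir flips to −; running = −7573.9250
Stage 4 [17T→25T]: ω = 7573.9250×17/25 = 5150.2690 rpm, dir flips to +; running = +5150.2690
Stage 5 [25T→83T]: ω = 5150.2690×25/83 = 1551.2858 rpm, dir flips to −; running = −1551.2858

-1551.2858 rpm (opposite to input, |ω| = 1551.2858 rpm)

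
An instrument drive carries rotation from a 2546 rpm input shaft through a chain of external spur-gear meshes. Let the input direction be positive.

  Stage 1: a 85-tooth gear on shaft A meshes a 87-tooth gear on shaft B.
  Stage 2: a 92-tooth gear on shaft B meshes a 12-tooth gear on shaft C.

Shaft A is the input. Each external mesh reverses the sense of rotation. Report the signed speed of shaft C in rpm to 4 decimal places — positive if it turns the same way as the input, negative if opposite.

Stage 1 [85T→87T]: ω = 2546.0000×85/87 = 2487.4713 rpm, dir flips to −; running = −2487.4713
Stage 2 [92T→12T]: ω = 2487.4713×92/12 = 19070.6130 rpm, dir flips to +; running = +19070.6130

+19070.6130 rpm (same as input, |ω| = 19070.6130 rpm)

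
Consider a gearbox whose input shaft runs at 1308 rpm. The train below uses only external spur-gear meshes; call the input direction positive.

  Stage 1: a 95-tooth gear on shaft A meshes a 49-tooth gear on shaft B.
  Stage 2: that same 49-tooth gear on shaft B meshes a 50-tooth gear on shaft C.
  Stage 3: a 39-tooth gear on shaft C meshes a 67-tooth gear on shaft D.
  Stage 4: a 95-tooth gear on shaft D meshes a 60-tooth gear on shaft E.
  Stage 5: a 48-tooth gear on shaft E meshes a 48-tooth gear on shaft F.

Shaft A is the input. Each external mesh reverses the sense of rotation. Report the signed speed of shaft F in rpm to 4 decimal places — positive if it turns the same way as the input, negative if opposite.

Stage 1 [95T→49T]: ω = 1308.0000×95/49 = 2535.9184 rpm, dir flips to −; running = −2535.9184
Stage 2 [49T→50T]: ω = 2535.9184×49/50 = 2485.2000 rpm, dir flips to +; running = +2485.2000
Stage 3 [39T→67T]: ω = 2485.2000×39/67 = 1446.6090 rpm, dir flips to −; running = −1446.6090
Stage 4 [95T→60T]: ω = 1446.6090×95/60 = 2290.4642 rpm, dir flips to +; running = +2290.4642
Stage 5 [48T→48T]: ω = 2290.4642×48/48 = 2290.4642 rpm, dir flips to −; running = −2290.4642

-2290.4642 rpm (opposite to input, |ω| = 2290.4642 rpm)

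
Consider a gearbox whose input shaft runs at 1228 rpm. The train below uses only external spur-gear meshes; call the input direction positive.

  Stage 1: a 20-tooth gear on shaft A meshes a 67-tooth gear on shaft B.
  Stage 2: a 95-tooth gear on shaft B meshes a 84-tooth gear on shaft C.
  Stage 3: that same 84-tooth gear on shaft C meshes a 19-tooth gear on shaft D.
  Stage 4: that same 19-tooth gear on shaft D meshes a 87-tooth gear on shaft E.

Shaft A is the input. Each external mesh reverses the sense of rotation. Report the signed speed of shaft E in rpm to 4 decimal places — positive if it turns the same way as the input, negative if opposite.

+400.2745 rpm (same as input, |ω| = 400.2745 rpm)

Stage 1 [20T→67T]: ω = 1228.0000×20/67 = 366.5672 rpm, dir flips to −; running = −366.5672
Stage 2 [95T→84T]: ω = 366.5672×95/84 = 414.5700 rpm, dir flips to +; running = +414.5700
Stage 3 [84T→19T]: ω = 414.5700×84/19 = 1832.8358 rpm, dir flips to −; running = −1832.8358
Stage 4 [19T→87T]: ω = 1832.8358×19/87 = 400.2745 rpm, dir flips to +; running = +400.2745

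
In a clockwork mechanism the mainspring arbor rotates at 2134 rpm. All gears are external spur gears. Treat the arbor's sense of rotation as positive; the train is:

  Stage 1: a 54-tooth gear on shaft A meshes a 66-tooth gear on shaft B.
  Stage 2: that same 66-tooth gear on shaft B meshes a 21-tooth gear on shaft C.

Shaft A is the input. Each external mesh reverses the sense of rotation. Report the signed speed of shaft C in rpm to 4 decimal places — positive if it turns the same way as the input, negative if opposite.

Stage 1 [54T→66T]: ω = 2134.0000×54/66 = 1746.0000 rpm, dir flips to −; running = −1746.0000
Stage 2 [66T→21T]: ω = 1746.0000×66/21 = 5487.4286 rpm, dir flips to +; running = +5487.4286

+5487.4286 rpm (same as input, |ω| = 5487.4286 rpm)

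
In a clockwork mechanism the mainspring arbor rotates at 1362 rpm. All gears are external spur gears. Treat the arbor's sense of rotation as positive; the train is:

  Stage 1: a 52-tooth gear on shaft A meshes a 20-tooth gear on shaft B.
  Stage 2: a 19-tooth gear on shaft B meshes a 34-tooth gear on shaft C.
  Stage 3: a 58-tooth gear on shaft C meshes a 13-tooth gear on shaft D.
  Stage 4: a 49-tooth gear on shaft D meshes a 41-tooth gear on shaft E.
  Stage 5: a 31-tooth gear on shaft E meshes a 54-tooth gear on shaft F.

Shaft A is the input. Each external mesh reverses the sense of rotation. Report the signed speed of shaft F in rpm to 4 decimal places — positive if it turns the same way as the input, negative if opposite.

Stage 1 [52T→20T]: ω = 1362.0000×52/20 = 3541.2000 rpm, dir flips to −; running = −3541.2000
Stage 2 [19T→34T]: ω = 3541.2000×19/34 = 1978.9059 rpm, dir flips to +; running = +1978.9059
Stage 3 [58T→13T]: ω = 1978.9059×58/13 = 8828.9647 rpm, dir flips to −; running = −8828.9647
Stage 4 [49T→41T]: ω = 8828.9647×49/41 = 10551.6895 rpm, dir flips to +; running = +10551.6895
Stage 5 [31T→54T]: ω = 10551.6895×31/54 = 6057.4514 rpm, dir flips to −; running = −6057.4514

-6057.4514 rpm (opposite to input, |ω| = 6057.4514 rpm)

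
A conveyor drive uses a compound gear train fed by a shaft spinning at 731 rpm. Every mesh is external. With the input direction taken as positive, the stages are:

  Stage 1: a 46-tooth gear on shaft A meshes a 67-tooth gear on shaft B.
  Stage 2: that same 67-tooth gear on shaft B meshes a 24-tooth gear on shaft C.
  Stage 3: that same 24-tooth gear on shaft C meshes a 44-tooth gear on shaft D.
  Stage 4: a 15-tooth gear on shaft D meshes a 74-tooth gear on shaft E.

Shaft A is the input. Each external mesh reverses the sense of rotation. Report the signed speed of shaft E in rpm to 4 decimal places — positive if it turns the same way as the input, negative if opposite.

Stage 1 [46T→67T]: ω = 731.0000×46/67 = 501.8806 rpm, dir flips to −; running = −501.8806
Stage 2 [67T→24T]: ω = 501.8806×67/24 = 1401.0833 rpm, dir flips to +; running = +1401.0833
Stage 3 [24T→44T]: ω = 1401.0833×24/44 = 764.2273 rpm, dir flips to −; running = −764.2273
Stage 4 [15T→74T]: ω = 764.2273×15/74 = 154.9109 rpm, dir flips to +; running = +154.9109

+154.9109 rpm (same as input, |ω| = 154.9109 rpm)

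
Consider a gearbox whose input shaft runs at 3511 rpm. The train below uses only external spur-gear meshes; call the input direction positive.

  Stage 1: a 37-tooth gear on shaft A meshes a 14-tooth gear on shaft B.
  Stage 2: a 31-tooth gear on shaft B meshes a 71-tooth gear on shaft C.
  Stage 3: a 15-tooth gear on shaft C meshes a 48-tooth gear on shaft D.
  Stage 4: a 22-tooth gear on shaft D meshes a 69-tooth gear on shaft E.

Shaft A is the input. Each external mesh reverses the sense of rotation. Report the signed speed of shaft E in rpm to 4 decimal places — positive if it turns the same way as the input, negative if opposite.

Stage 1 [37T→14T]: ω = 3511.0000×37/14 = 9279.0714 rpm, dir flips to −; running = −9279.0714
Stage 2 [31T→71T]: ω = 9279.0714×31/71 = 4051.4256 rpm, dir flips to +; running = +4051.4256
Stage 3 [15T→48T]: ω = 4051.4256×15/48 = 1266.0705 rpm, dir flips to −; running = −1266.0705
Stage 4 [22T→69T]: ω = 1266.0705×22/69 = 403.6746 rpm, dir flips to +; running = +403.6746

+403.6746 rpm (same as input, |ω| = 403.6746 rpm)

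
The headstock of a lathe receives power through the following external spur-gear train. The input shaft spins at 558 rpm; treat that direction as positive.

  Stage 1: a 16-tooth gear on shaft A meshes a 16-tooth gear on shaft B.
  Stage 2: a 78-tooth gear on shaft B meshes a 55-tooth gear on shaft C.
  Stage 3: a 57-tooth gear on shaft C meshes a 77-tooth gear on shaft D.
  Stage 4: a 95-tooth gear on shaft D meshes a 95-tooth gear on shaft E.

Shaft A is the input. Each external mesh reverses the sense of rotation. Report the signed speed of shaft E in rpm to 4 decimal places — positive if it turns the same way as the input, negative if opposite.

+585.8012 rpm (same as input, |ω| = 585.8012 rpm)

Stage 1 [16T→16T]: ω = 558.0000×16/16 = 558.0000 rpm, dir flips to −; running = −558.0000
Stage 2 [78T→55T]: ω = 558.0000×78/55 = 791.3455 rpm, dir flips to +; running = +791.3455
Stage 3 [57T→77T]: ω = 791.3455×57/77 = 585.8012 rpm, dir flips to −; running = −585.8012
Stage 4 [95T→95T]: ω = 585.8012×95/95 = 585.8012 rpm, dir flips to +; running = +585.8012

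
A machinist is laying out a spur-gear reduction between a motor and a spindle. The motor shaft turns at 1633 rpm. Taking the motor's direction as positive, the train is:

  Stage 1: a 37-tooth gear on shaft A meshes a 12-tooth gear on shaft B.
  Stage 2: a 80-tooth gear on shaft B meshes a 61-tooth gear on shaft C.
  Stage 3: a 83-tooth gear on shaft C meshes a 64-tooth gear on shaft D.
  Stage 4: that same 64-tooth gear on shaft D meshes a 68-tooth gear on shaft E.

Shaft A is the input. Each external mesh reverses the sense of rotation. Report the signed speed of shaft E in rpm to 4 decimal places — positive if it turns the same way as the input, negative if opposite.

+8060.0177 rpm (same as input, |ω| = 8060.0177 rpm)

Stage 1 [37T→12T]: ω = 1633.0000×37/12 = 5035.0833 rpm, dir flips to −; running = −5035.0833
Stage 2 [80T→61T]: ω = 5035.0833×80/61 = 6603.3880 rpm, dir flips to +; running = +6603.3880
Stage 3 [83T→64T]: ω = 6603.3880×83/64 = 8563.7688 rpm, dir flips to −; running = −8563.7688
Stage 4 [64T→68T]: ω = 8563.7688×64/68 = 8060.0177 rpm, dir flips to +; running = +8060.0177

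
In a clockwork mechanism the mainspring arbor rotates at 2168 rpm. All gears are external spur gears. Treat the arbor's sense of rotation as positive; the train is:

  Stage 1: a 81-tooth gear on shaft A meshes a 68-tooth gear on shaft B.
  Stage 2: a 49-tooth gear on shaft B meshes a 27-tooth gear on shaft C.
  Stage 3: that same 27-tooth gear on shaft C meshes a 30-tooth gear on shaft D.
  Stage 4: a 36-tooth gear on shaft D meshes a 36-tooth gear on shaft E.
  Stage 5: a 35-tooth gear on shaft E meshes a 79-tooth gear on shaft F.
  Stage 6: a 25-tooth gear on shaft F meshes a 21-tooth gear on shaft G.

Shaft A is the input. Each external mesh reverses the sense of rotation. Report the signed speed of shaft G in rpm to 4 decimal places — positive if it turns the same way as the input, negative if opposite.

+2224.7022 rpm (same as input, |ω| = 2224.7022 rpm)

Stage 1 [81T→68T]: ω = 2168.0000×81/68 = 2582.4706 rpm, dir flips to −; running = −2582.4706
Stage 2 [49T→27T]: ω = 2582.4706×49/27 = 4686.7059 rpm, dir flips to +; running = +4686.7059
Stage 3 [27T→30T]: ω = 4686.7059×27/30 = 4218.0353 rpm, dir flips to −; running = −4218.0353
Stage 4 [36T→36T]: ω = 4218.0353×36/36 = 4218.0353 rpm, dir flips to +; running = +4218.0353
Stage 5 [35T→79T]: ω = 4218.0353×35/79 = 1868.7498 rpm, dir flips to −; running = −1868.7498
Stage 6 [25T→21T]: ω = 1868.7498×25/21 = 2224.7022 rpm, dir flips to +; running = +2224.7022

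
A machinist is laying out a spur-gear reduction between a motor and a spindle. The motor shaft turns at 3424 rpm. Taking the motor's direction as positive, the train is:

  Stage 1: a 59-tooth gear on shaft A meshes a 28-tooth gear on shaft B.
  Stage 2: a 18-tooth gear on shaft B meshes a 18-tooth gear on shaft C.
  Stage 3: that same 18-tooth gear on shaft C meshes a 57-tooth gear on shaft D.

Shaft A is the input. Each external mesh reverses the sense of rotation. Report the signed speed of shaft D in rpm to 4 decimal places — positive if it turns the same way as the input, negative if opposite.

Stage 1 [59T→28T]: ω = 3424.0000×59/28 = 7214.8571 rpm, dir flips to −; running = −7214.8571
Stage 2 [18T→18T]: ω = 7214.8571×18/18 = 7214.8571 rpm, dir flips to +; running = +7214.8571
Stage 3 [18T→57T]: ω = 7214.8571×18/57 = 2278.3759 rpm, dir flips to −; running = −2278.3759

-2278.3759 rpm (opposite to input, |ω| = 2278.3759 rpm)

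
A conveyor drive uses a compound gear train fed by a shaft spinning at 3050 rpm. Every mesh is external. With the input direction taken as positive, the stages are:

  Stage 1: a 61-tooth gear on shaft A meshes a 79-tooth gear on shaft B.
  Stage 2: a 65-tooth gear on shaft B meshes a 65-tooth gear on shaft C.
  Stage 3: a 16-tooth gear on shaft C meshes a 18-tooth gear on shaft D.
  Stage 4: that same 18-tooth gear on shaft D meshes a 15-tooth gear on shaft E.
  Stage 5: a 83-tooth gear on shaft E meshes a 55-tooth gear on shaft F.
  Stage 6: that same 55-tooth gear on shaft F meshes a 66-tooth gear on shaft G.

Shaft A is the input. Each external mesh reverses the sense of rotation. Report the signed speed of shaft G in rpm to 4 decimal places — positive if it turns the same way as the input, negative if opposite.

+3159.1152 rpm (same as input, |ω| = 3159.1152 rpm)

Stage 1 [61T→79T]: ω = 3050.0000×61/79 = 2355.0633 rpm, dir flips to −; running = −2355.0633
Stage 2 [65T→65T]: ω = 2355.0633×65/65 = 2355.0633 rpm, dir flips to +; running = +2355.0633
Stage 3 [16T→18T]: ω = 2355.0633×16/18 = 2093.3896 rpm, dir flips to −; running = −2093.3896
Stage 4 [18T→15T]: ω = 2093.3896×18/15 = 2512.0675 rpm, dir flips to +; running = +2512.0675
Stage 5 [83T→55T]: ω = 2512.0675×83/55 = 3790.9382 rpm, dir flips to −; running = −3790.9382
Stage 6 [55T→66T]: ω = 3790.9382×55/66 = 3159.1152 rpm, dir flips to +; running = +3159.1152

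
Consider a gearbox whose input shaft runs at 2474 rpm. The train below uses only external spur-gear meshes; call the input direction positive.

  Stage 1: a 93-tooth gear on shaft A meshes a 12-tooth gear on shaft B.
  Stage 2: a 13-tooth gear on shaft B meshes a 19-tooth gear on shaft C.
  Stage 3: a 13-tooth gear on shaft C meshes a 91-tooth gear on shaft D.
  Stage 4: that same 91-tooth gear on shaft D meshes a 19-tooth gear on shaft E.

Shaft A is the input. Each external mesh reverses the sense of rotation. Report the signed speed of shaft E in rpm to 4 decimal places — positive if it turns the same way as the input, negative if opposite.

Stage 1 [93T→12T]: ω = 2474.0000×93/12 = 19173.5000 rpm, dir flips to −; running = −19173.5000
Stage 2 [13T→19T]: ω = 19173.5000×13/19 = 13118.7105 rpm, dir flips to +; running = +13118.7105
Stage 3 [13T→91T]: ω = 13118.7105×13/91 = 1874.1015 rpm, dir flips to −; running = −1874.1015
Stage 4 [91T→19T]: ω = 1874.1015×91/19 = 8975.9598 rpm, dir flips to +; running = +8975.9598

+8975.9598 rpm (same as input, |ω| = 8975.9598 rpm)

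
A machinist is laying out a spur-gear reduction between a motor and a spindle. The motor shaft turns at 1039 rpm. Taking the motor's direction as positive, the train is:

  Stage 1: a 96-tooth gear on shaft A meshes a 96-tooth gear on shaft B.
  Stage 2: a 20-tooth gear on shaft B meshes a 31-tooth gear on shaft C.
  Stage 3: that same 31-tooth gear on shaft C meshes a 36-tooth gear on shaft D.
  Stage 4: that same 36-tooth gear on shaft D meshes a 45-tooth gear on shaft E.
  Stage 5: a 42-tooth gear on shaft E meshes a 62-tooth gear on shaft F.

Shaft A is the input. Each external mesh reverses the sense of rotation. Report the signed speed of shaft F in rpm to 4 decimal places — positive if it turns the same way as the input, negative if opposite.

-312.8172 rpm (opposite to input, |ω| = 312.8172 rpm)

Stage 1 [96T→96T]: ω = 1039.0000×96/96 = 1039.0000 rpm, dir flips to −; running = −1039.0000
Stage 2 [20T→31T]: ω = 1039.0000×20/31 = 670.3226 rpm, dir flips to +; running = +670.3226
Stage 3 [31T→36T]: ω = 670.3226×31/36 = 577.2222 rpm, dir flips to −; running = −577.2222
Stage 4 [36T→45T]: ω = 577.2222×36/45 = 461.7778 rpm, dir flips to +; running = +461.7778
Stage 5 [42T→62T]: ω = 461.7778×42/62 = 312.8172 rpm, dir flips to −; running = −312.8172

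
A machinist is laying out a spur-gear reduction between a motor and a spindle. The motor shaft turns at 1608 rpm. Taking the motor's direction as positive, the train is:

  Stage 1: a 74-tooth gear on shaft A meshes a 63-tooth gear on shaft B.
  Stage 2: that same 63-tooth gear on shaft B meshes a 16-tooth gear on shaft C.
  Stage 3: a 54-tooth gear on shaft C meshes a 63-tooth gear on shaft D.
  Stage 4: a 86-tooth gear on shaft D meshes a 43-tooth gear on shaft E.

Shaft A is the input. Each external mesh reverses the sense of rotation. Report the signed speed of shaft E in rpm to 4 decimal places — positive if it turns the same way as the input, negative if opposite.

Stage 1 [74T→63T]: ω = 1608.0000×74/63 = 1888.7619 rpm, dir flips to −; running = −1888.7619
Stage 2 [63T→16T]: ω = 1888.7619×63/16 = 7437.0000 rpm, dir flips to +; running = +7437.0000
Stage 3 [54T→63T]: ω = 7437.0000×54/63 = 6374.5714 rpm, dir flips to −; running = −6374.5714
Stage 4 [86T→43T]: ω = 6374.5714×86/43 = 12749.1429 rpm, dir flips to +; running = +12749.1429

+12749.1429 rpm (same as input, |ω| = 12749.1429 rpm)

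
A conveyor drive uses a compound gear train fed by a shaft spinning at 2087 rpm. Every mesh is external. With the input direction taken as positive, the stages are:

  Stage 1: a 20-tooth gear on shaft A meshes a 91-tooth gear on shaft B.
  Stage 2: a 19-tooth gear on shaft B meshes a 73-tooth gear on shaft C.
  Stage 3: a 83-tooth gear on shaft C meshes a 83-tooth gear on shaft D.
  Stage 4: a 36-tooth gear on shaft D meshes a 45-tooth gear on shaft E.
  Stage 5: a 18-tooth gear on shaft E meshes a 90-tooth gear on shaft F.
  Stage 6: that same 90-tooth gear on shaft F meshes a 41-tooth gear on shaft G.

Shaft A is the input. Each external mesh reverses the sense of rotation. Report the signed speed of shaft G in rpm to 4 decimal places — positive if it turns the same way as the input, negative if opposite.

Stage 1 [20T→91T]: ω = 2087.0000×20/91 = 458.6813 rpm, dir flips to −; running = −458.6813
Stage 2 [19T→73T]: ω = 458.6813×19/73 = 119.3828 rpm, dir flips to +; running = +119.3828
Stage 3 [83T→83T]: ω = 119.3828×83/83 = 119.3828 rpm, dir flips to −; running = −119.3828
Stage 4 [36T→45T]: ω = 119.3828×36/45 = 95.5062 rpm, dir flips to +; running = +95.5062
Stage 5 [18T→90T]: ω = 95.5062×18/90 = 19.1012 rpm, dir flips to −; running = −19.1012
Stage 6 [90T→41T]: ω = 19.1012×90/41 = 41.9296 rpm, dir flips to +; running = +41.9296

+41.9296 rpm (same as input, |ω| = 41.9296 rpm)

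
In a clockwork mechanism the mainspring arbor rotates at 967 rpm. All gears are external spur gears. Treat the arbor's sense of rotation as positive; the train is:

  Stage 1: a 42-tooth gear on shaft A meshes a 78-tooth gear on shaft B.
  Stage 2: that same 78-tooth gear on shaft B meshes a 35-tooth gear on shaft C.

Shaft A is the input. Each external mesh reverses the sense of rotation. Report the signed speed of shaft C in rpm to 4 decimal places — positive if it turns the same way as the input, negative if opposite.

+1160.4000 rpm (same as input, |ω| = 1160.4000 rpm)

Stage 1 [42T→78T]: ω = 967.0000×42/78 = 520.6923 rpm, dir flips to −; running = −520.6923
Stage 2 [78T→35T]: ω = 520.6923×78/35 = 1160.4000 rpm, dir flips to +; running = +1160.4000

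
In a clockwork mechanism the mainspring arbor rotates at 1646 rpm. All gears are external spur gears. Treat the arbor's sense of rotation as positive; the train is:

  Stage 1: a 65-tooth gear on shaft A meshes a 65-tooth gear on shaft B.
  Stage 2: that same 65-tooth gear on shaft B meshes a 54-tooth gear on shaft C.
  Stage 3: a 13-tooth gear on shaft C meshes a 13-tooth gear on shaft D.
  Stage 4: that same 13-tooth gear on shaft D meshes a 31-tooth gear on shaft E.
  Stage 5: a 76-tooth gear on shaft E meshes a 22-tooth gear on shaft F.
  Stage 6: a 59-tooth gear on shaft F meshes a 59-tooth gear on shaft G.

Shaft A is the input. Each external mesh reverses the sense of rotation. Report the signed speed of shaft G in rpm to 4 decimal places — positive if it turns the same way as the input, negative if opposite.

+2870.2650 rpm (same as input, |ω| = 2870.2650 rpm)

Stage 1 [65T→65T]: ω = 1646.0000×65/65 = 1646.0000 rpm, dir flips to −; running = −1646.0000
Stage 2 [65T→54T]: ω = 1646.0000×65/54 = 1981.2963 rpm, dir flips to +; running = +1981.2963
Stage 3 [13T→13T]: ω = 1981.2963×13/13 = 1981.2963 rpm, dir flips to −; running = −1981.2963
Stage 4 [13T→31T]: ω = 1981.2963×13/31 = 830.8662 rpm, dir flips to +; running = +830.8662
Stage 5 [76T→22T]: ω = 830.8662×76/22 = 2870.2650 rpm, dir flips to −; running = −2870.2650
Stage 6 [59T→59T]: ω = 2870.2650×59/59 = 2870.2650 rpm, dir flips to +; running = +2870.2650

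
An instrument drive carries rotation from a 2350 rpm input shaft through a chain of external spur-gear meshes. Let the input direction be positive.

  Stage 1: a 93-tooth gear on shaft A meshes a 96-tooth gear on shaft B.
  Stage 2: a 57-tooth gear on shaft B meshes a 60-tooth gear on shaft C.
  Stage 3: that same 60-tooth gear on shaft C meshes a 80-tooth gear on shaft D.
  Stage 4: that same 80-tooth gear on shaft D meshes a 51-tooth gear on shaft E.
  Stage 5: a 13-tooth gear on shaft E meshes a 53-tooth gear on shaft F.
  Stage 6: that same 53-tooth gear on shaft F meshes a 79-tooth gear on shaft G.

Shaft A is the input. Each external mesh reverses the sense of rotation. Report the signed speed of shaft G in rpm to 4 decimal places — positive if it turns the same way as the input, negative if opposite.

Stage 1 [93T→96T]: ω = 2350.0000×93/96 = 2276.5625 rpm, dir flips to −; running = −2276.5625
Stage 2 [57T→60T]: ω = 2276.5625×57/60 = 2162.7344 rpm, dir flips to +; running = +2162.7344
Stage 3 [60T→80T]: ω = 2162.7344×60/80 = 1622.0508 rpm, dir flips to −; running = −1622.0508
Stage 4 [80T→51T]: ω = 1622.0508×80/51 = 2544.3934 rpm, dir flips to +; running = +2544.3934
Stage 5 [13T→53T]: ω = 2544.3934×13/53 = 624.0965 rpm, dir flips to −; running = −624.0965
Stage 6 [53T→79T]: ω = 624.0965×53/79 = 418.6976 rpm, dir flips to +; running = +418.6976

+418.6976 rpm (same as input, |ω| = 418.6976 rpm)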